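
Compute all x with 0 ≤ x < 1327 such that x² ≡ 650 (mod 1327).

Since 1327 ≡ 3 (mod 4), a square root of 650 is 650^((1327+1)/4) = 650^332 mod 1327.
Repeated squaring: 650^2≡514, 650^4≡123, 650^8≡532, 650^16≡373, 650^32≡1121, 650^64≡1299, 650^128≡784, 650^256≡255 (mod 1327).
650^332 = 650^(256+64+8+4) ≡ 1101 (mod 1327).
Check: 1101² = 1212201 ≡ 650 (mod 1327). The two roots are 226 and 1101.

226, 1101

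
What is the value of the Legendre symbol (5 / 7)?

-1

Reciprocity: 5 ≡ 1 and 7 ≡ 3 (mod 4), so (5/7) = +(7/5).
Reduce top mod 5: now compute (2/5).
Pull out 2: since 5 ≡ 5 (mod 8), (2/5) = -1.
Reached (1/5) = 1. Collecting the sign flips along the way, the symbol is -1.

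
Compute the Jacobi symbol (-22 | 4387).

First reduce: -22 ≡ 4365 (mod 4387).
Reciprocity: 4365 ≡ 1 and 4387 ≡ 3 (mod 4), so (4365/4387) = +(4387/4365).
Reduce top mod 4365: now compute (22/4365).
Pull out 2: since 4365 ≡ 5 (mod 8), (2/4365) = -1.
Reciprocity: 11 ≡ 3 and 4365 ≡ 1 (mod 4), so (11/4365) = +(4365/11).
Reduce top mod 11: now compute (9/11).
Reciprocity: 9 ≡ 1 and 11 ≡ 3 (mod 4), so (9/11) = +(11/9).
Reduce top mod 9: now compute (2/9).
Pull out 2: since 9 ≡ 1 (mod 8), (2/9) = +1.
Reached (1/9) = 1. Collecting the sign flips along the way, the symbol is -1.

-1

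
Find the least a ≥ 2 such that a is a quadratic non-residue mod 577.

5

(2/577) = +1, so 2 is a residue.
(3/577) = +1, so 3 is a residue.
(4/577) = +1, so 4 is a residue.
(5/577) = −1, so 5 is the smallest positive non-residue mod 577.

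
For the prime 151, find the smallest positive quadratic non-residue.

3

(2/151) = +1, so 2 is a residue.
(3/151) = −1, so 3 is the smallest positive non-residue mod 151.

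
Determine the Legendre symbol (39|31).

1

Euler's criterion: (39/31) ≡ 8^15 (mod 31).
8^2 ≡ 2 (mod 31)
8^4 ≡ 4 (mod 31)
8^8 ≡ 16 (mod 31)
8^15 = 8^(8+4+2+1) ≡ 1 (mod 31).
Result is 1, so (39/31) = 1.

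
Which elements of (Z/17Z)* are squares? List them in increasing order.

1, 2, 4, 8, 9, 13, 15, 16

Square k = 1,…,8 (k and 17−k give the same square):
1²=1, 2²=4, 3²=9, 4²=16, 5²≡8, 6²≡2, 7²≡15, 8²≡13 (mod 17).
So the quadratic residues mod 17 are {1, 2, 4, 8, 9, 13, 15, 16}.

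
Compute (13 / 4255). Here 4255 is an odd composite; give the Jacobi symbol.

1

Reciprocity: 13 ≡ 1 and 4255 ≡ 3 (mod 4), so (13/4255) = +(4255/13).
Reduce top mod 13: now compute (4/13).
Pull out 2^2: since 13 ≡ 5 (mod 8), (2/13) = -1, so (2/13)^2 = +1.
Reached (1/13) = 1. Collecting the sign flips along the way, the symbol is +1.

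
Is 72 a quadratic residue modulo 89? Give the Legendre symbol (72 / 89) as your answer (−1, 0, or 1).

Euler's criterion: (72/89) ≡ 72^44 (mod 89).
72^2 ≡ 22 (mod 89)
72^4 ≡ 39 (mod 89)
72^8 ≡ 8 (mod 89)
72^16 ≡ 64 (mod 89)
72^32 ≡ 2 (mod 89)
72^44 = 72^(32+8+4) ≡ 1 (mod 89).
Result is 1, so (72/89) = 1.

1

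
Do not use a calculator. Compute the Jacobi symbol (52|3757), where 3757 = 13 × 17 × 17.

0

Pull out 2^2: since 3757 ≡ 5 (mod 8), (2/3757) = -1, so (2/3757)^2 = +1.
Reciprocity: 13 ≡ 1 and 3757 ≡ 1 (mod 4), so (13/3757) = +(3757/13).
Reduce top mod 13: now compute (0/13).
Top reduces to 0: gcd > 1, so the symbol is 0.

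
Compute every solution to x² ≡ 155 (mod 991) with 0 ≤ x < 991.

161, 830

Since 991 ≡ 3 (mod 4), a square root of 155 is 155^((991+1)/4) = 155^248 mod 991.
Repeated squaring: 155^2≡241, 155^4≡603, 155^8≡903, 155^16≡807, 155^32≡162, 155^64≡478, 155^128≡554 (mod 991).
155^248 = 155^(128+64+32+16+8) ≡ 161 (mod 991).
Check: 161² = 25921 ≡ 155 (mod 991). The two roots are 161 and 830.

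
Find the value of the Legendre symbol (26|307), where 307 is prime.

1

Pull out 2: since 307 ≡ 3 (mod 8), (2/307) = -1.
Reciprocity: 13 ≡ 1 and 307 ≡ 3 (mod 4), so (13/307) = +(307/13).
Reduce top mod 13: now compute (8/13).
Pull out 2^3: since 13 ≡ 5 (mod 8), (2/13) = -1, so (2/13)^3 = -1.
Reached (1/13) = 1. Collecting the sign flips along the way, the symbol is +1.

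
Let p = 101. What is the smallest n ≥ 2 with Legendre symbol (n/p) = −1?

2

(2/101) = −1, so 2 is the smallest positive non-residue mod 101.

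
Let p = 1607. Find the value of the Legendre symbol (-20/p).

1

First reduce: -20 ≡ 1587 (mod 1607).
Reciprocity: 1587 ≡ 3 and 1607 ≡ 3 (mod 4), so (1587/1607) = −(1607/1587).
Reduce top mod 1587: now compute (20/1587).
Pull out 2^2: since 1587 ≡ 3 (mod 8), (2/1587) = -1, so (2/1587)^2 = +1.
Reciprocity: 5 ≡ 1 and 1587 ≡ 3 (mod 4), so (5/1587) = +(1587/5).
Reduce top mod 5: now compute (2/5).
Pull out 2: since 5 ≡ 5 (mod 8), (2/5) = -1.
Reached (1/5) = 1. Collecting the sign flips along the way, the symbol is +1.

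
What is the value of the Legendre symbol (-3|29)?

-1

First reduce: -3 ≡ 26 (mod 29).
Pull out 2: since 29 ≡ 5 (mod 8), (2/29) = -1.
Reciprocity: 13 ≡ 1 and 29 ≡ 1 (mod 4), so (13/29) = +(29/13).
Reduce top mod 13: now compute (3/13).
Reciprocity: 3 ≡ 3 and 13 ≡ 1 (mod 4), so (3/13) = +(13/3).
Reduce top mod 3: now compute (1/3).
Reached (1/3) = 1. Collecting the sign flips along the way, the symbol is -1.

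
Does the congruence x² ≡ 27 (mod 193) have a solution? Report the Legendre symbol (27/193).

1

Euler's criterion: (27/193) ≡ 27^96 (mod 193).
27^2 ≡ 150 (mod 193)
27^4 ≡ 112 (mod 193)
27^8 ≡ 192 (mod 193)
27^16 ≡ 1 (mod 193)
27^32 ≡ 1 (mod 193)
27^64 ≡ 1 (mod 193)
27^96 = 27^(64+32) ≡ 1 (mod 193).
Result is 1, so (27/193) = 1.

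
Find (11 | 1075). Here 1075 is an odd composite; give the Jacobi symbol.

1

Reciprocity: 11 ≡ 3 and 1075 ≡ 3 (mod 4), so (11/1075) = −(1075/11).
Reduce top mod 11: now compute (8/11).
Pull out 2^3: since 11 ≡ 3 (mod 8), (2/11) = -1, so (2/11)^3 = -1.
Reached (1/11) = 1. Collecting the sign flips along the way, the symbol is +1.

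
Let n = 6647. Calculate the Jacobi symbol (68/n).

Pull out 2^2: since 6647 ≡ 7 (mod 8), (2/6647) = +1, so (2/6647)^2 = +1.
Reciprocity: 17 ≡ 1 and 6647 ≡ 3 (mod 4), so (17/6647) = +(6647/17).
Reduce top mod 17: now compute (0/17).
Top reduces to 0: gcd > 1, so the symbol is 0.

0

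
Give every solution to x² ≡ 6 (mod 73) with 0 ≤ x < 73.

73 ≡ 1 (mod 4), so we find a root by search.
Trying successive values, 15² = 225 ≡ 6 (mod 73). The other root is 73 − 15 = 58.

15, 58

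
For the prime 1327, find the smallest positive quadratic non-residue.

3

(2/1327) = +1, so 2 is a residue.
(3/1327) = −1, so 3 is the smallest positive non-residue mod 1327.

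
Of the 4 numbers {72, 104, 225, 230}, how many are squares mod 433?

4

(72/433) = +1 → QR.
(104/433) = +1 → QR.
(225/433) = +1 → QR.
(230/433) = +1 → QR.
Total quadratic residues among the 4: 4.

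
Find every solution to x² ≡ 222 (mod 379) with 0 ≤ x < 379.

167, 212

Since 379 ≡ 3 (mod 4), a square root of 222 is 222^((379+1)/4) = 222^95 mod 379.
Repeated squaring: 222^2≡14, 222^4≡196, 222^8≡137, 222^16≡198, 222^32≡167, 222^64≡222 (mod 379).
222^95 = 222^(64+16+8+4+2+1) ≡ 167 (mod 379).
Check: 167² = 27889 ≡ 222 (mod 379). The two roots are 167 and 212.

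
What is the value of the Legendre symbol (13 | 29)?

Reciprocity: 13 ≡ 1 and 29 ≡ 1 (mod 4), so (13/29) = +(29/13).
Reduce top mod 13: now compute (3/13).
Reciprocity: 3 ≡ 3 and 13 ≡ 1 (mod 4), so (3/13) = +(13/3).
Reduce top mod 3: now compute (1/3).
Reached (1/3) = 1. Collecting the sign flips along the way, the symbol is +1.

1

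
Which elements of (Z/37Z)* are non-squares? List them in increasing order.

Square k = 1,…,18 (k and 37−k give the same square):
1²=1, 2²=4, 3²=9, 4²=16, 5²=25, 6²=36, 7²≡12, 8²≡27, 9²≡7, 10²≡26, 11²≡10, 12²≡33, 13²≡21, 14²≡11, 15²≡3, 16²≡34, 17²≡30, 18²≡28 (mod 37).
The residues are {1, 3, 4, 7, 9, 10, 11, 12, 16, 21, 25, 26, 27, 28, 30, 33, 34, 36}; the non-residues are the remaining 18 nonzero classes.

2, 5, 6, 8, 13, 14, 15, 17, 18, 19, 20, 22, 23, 24, 29, 31, 32, 35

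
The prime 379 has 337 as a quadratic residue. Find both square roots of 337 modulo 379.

Since 379 ≡ 3 (mod 4), a square root of 337 is 337^((379+1)/4) = 337^95 mod 379.
Repeated squaring: 337^2≡248, 337^4≡106, 337^8≡245, 337^16≡143, 337^32≡362, 337^64≡289 (mod 379).
337^95 = 337^(64+16+8+4+2+1) ≡ 126 (mod 379).
Check: 126² = 15876 ≡ 337 (mod 379). The two roots are 126 and 253.

126, 253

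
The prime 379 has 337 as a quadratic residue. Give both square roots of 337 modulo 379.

Since 379 ≡ 3 (mod 4), a square root of 337 is 337^((379+1)/4) = 337^95 mod 379.
Repeated squaring: 337^2≡248, 337^4≡106, 337^8≡245, 337^16≡143, 337^32≡362, 337^64≡289 (mod 379).
337^95 = 337^(64+16+8+4+2+1) ≡ 126 (mod 379).
Check: 126² = 15876 ≡ 337 (mod 379). The two roots are 126 and 253.

126, 253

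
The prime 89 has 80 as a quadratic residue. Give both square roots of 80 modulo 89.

13, 76

89 ≡ 1 (mod 4), so we find a root by search.
Trying successive values, 13² = 169 ≡ 80 (mod 89). The other root is 89 − 13 = 76.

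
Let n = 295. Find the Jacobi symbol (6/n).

-1

Pull out 2: since 295 ≡ 7 (mod 8), (2/295) = +1.
Reciprocity: 3 ≡ 3 and 295 ≡ 3 (mod 4), so (3/295) = −(295/3).
Reduce top mod 3: now compute (1/3).
Reached (1/3) = 1. Collecting the sign flips along the way, the symbol is -1.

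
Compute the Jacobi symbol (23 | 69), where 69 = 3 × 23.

0

Reciprocity: 23 ≡ 3 and 69 ≡ 1 (mod 4), so (23/69) = +(69/23).
Reduce top mod 23: now compute (0/23).
Top reduces to 0: gcd > 1, so the symbol is 0.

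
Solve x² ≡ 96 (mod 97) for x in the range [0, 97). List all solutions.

97 ≡ 1 (mod 4), so we find a root by search.
Trying successive values, 22² = 484 ≡ 96 (mod 97). The other root is 97 − 22 = 75.

22, 75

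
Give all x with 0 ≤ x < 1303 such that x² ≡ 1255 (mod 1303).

Since 1303 ≡ 3 (mod 4), a square root of 1255 is 1255^((1303+1)/4) = 1255^326 mod 1303.
Repeated squaring: 1255^2≡1001, 1255^4≡1297, 1255^8≡36, 1255^16≡1296, 1255^32≡49, 1255^64≡1098, 1255^128≡329, 1255^256≡92 (mod 1303).
1255^326 = 1255^(256+64+4+2) ≡ 764 (mod 1303).
Check: 764² = 583696 ≡ 1255 (mod 1303). The two roots are 539 and 764.

539, 764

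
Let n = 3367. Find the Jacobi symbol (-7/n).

First reduce: -7 ≡ 3360 (mod 3367).
Pull out 2^5: since 3367 ≡ 7 (mod 8), (2/3367) = +1, so (2/3367)^5 = +1.
Reciprocity: 105 ≡ 1 and 3367 ≡ 3 (mod 4), so (105/3367) = +(3367/105).
Reduce top mod 105: now compute (7/105).
Reciprocity: 7 ≡ 3 and 105 ≡ 1 (mod 4), so (7/105) = +(105/7).
Reduce top mod 7: now compute (0/7).
Top reduces to 0: gcd > 1, so the symbol is 0.

0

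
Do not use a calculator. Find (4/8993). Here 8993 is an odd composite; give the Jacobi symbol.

1

Pull out 2^2: since 8993 ≡ 1 (mod 8), (2/8993) = +1, so (2/8993)^2 = +1.
Reached (1/8993) = 1. Collecting the sign flips along the way, the symbol is +1.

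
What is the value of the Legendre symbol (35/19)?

1

Euler's criterion: (35/19) ≡ 16^9 (mod 19).
16^2 ≡ 9 (mod 19)
16^4 ≡ 5 (mod 19)
16^8 ≡ 6 (mod 19)
16^9 = 16^(8+1) ≡ 1 (mod 19).
Result is 1, so (35/19) = 1.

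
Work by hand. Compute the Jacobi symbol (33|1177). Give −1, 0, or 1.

0

Reciprocity: 33 ≡ 1 and 1177 ≡ 1 (mod 4), so (33/1177) = +(1177/33).
Reduce top mod 33: now compute (22/33).
Pull out 2: since 33 ≡ 1 (mod 8), (2/33) = +1.
Reciprocity: 11 ≡ 3 and 33 ≡ 1 (mod 4), so (11/33) = +(33/11).
Reduce top mod 11: now compute (0/11).
Top reduces to 0: gcd > 1, so the symbol is 0.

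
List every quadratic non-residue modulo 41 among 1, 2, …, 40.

Square k = 1,…,20 (k and 41−k give the same square):
1²=1, 2²=4, 3²=9, 4²=16, 5²=25, 6²=36, 7²≡8, 8²≡23, 9²≡40, 10²≡18, 11²≡39, 12²≡21, 13²≡5, 14²≡32, 15²≡20, 16²≡10, 17²≡2, 18²≡37, 19²≡33, 20²≡31 (mod 41).
The residues are {1, 2, 4, 5, 8, 9, 10, 16, 18, 20, 21, 23, 25, 31, 32, 33, 36, 37, 39, 40}; the non-residues are the remaining 20 nonzero classes.

3 6 7 11 12 13 14 15 17 19 22 24 26 27 28 29 30 34 35 38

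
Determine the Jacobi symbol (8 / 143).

Pull out 2^3: since 143 ≡ 7 (mod 8), (2/143) = +1, so (2/143)^3 = +1.
Reached (1/143) = 1. Collecting the sign flips along the way, the symbol is +1.

1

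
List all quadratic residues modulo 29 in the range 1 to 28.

Square k = 1,…,14 (k and 29−k give the same square):
1²=1, 2²=4, 3²=9, 4²=16, 5²=25, 6²≡7, 7²≡20, 8²≡6, 9²≡23, 10²≡13, 11²≡5, 12²≡28, 13²≡24, 14²≡22 (mod 29).
So the quadratic residues mod 29 are {1, 4, 5, 6, 7, 9, 13, 16, 20, 22, 23, 24, 25, 28}.

1,4,5,6,7,9,13,16,20,22,23,24,25,28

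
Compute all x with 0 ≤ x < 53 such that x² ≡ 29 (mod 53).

20, 33

53 ≡ 1 (mod 4), so we find a root by search.
Trying successive values, 20² = 400 ≡ 29 (mod 53). The other root is 53 − 20 = 33.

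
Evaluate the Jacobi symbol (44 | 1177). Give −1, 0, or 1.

Pull out 2^2: since 1177 ≡ 1 (mod 8), (2/1177) = +1, so (2/1177)^2 = +1.
Reciprocity: 11 ≡ 3 and 1177 ≡ 1 (mod 4), so (11/1177) = +(1177/11).
Reduce top mod 11: now compute (0/11).
Top reduces to 0: gcd > 1, so the symbol is 0.

0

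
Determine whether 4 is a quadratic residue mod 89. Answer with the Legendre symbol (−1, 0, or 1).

Pull out 2^2: since 89 ≡ 1 (mod 8), (2/89) = +1, so (2/89)^2 = +1.
Reached (1/89) = 1. Collecting the sign flips along the way, the symbol is +1.

1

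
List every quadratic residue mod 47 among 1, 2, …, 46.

1,2,3,4,6,7,8,9,12,14,16,17,18,21,24,25,27,28,32,34,36,37,42

Square k = 1,…,23 (k and 47−k give the same square):
1²=1, 2²=4, 3²=9, 4²=16, 5²=25, 6²=36, 7²≡2, 8²≡17, 9²≡34, 10²≡6, 11²≡27, 12²≡3, 13²≡28, 14²≡8, 15²≡37, 16²≡21, 17²≡7, 18²≡42, 19²≡32, 20²≡24, 21²≡18, 22²≡14, 23²≡12 (mod 47).
So the quadratic residues mod 47 are {1, 2, 3, 4, 6, 7, 8, 9, 12, 14, 16, 17, 18, 21, 24, 25, 27, 28, 32, 34, 36, 37, 42}.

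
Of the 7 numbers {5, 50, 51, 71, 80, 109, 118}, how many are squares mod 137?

(5/137) = -1 → non-residue.
(50/137) = +1 → QR.
(51/137) = -1 → non-residue.
(71/137) = -1 → non-residue.
(80/137) = -1 → non-residue.
(109/137) = +1 → QR.
(118/137) = +1 → QR.
Total quadratic residues among the 7: 3.

3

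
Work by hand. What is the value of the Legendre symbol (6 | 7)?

-1

Euler's criterion: (6/7) ≡ 6^3 (mod 7).
6^2 ≡ 1 (mod 7)
6^3 = 6^(2+1) ≡ 6 (mod 7).
Result is 6 ≡ −1, so (6/7) = −1.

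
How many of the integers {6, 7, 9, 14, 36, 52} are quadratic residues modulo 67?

4

(6/67) = +1 → QR.
(7/67) = -1 → non-residue.
(9/67) = +1 → QR.
(14/67) = +1 → QR.
(36/67) = +1 → QR.
(52/67) = -1 → non-residue.
Total quadratic residues among the 6: 4.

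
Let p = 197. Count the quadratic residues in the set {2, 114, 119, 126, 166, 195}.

1

(2/197) = -1 → non-residue.
(114/197) = +1 → QR.
(119/197) = -1 → non-residue.
(126/197) = -1 → non-residue.
(166/197) = -1 → non-residue.
(195/197) = -1 → non-residue.
Total quadratic residues among the 6: 1.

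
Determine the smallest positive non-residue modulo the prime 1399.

3

(2/1399) = +1, so 2 is a residue.
(3/1399) = −1, so 3 is the smallest positive non-residue mod 1399.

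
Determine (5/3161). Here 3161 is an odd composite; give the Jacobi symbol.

1

Reciprocity: 5 ≡ 1 and 3161 ≡ 1 (mod 4), so (5/3161) = +(3161/5).
Reduce top mod 5: now compute (1/5).
Reached (1/5) = 1. Collecting the sign flips along the way, the symbol is +1.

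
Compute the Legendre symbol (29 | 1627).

-1

Reciprocity: 29 ≡ 1 and 1627 ≡ 3 (mod 4), so (29/1627) = +(1627/29).
Reduce top mod 29: now compute (3/29).
Reciprocity: 3 ≡ 3 and 29 ≡ 1 (mod 4), so (3/29) = +(29/3).
Reduce top mod 3: now compute (2/3).
Pull out 2: since 3 ≡ 3 (mod 8), (2/3) = -1.
Reached (1/3) = 1. Collecting the sign flips along the way, the symbol is -1.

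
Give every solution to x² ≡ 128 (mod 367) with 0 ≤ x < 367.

102, 265

Since 367 ≡ 3 (mod 4), a square root of 128 is 128^((367+1)/4) = 128^92 mod 367.
Repeated squaring: 128^2≡236, 128^4≡279, 128^8≡37, 128^16≡268, 128^32≡259, 128^64≡287 (mod 367).
128^92 = 128^(64+16+8+4) ≡ 102 (mod 367).
Check: 102² = 10404 ≡ 128 (mod 367). The two roots are 102 and 265.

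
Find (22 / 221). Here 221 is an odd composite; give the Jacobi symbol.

-1

Pull out 2: since 221 ≡ 5 (mod 8), (2/221) = -1.
Reciprocity: 11 ≡ 3 and 221 ≡ 1 (mod 4), so (11/221) = +(221/11).
Reduce top mod 11: now compute (1/11).
Reached (1/11) = 1. Collecting the sign flips along the way, the symbol is -1.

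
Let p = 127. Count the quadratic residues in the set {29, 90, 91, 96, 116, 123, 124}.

1

(29/127) = -1 → non-residue.
(90/127) = -1 → non-residue.
(91/127) = -1 → non-residue.
(96/127) = -1 → non-residue.
(116/127) = -1 → non-residue.
(123/127) = -1 → non-residue.
(124/127) = +1 → QR.
Total quadratic residues among the 7: 1.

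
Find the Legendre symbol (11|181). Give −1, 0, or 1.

1

Reciprocity: 11 ≡ 3 and 181 ≡ 1 (mod 4), so (11/181) = +(181/11).
Reduce top mod 11: now compute (5/11).
Reciprocity: 5 ≡ 1 and 11 ≡ 3 (mod 4), so (5/11) = +(11/5).
Reduce top mod 5: now compute (1/5).
Reached (1/5) = 1. Collecting the sign flips along the way, the symbol is +1.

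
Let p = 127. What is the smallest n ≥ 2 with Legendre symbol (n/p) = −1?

(2/127) = +1, so 2 is a residue.
(3/127) = −1, so 3 is the smallest positive non-residue mod 127.

3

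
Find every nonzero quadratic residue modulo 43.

1,4,6,9,10,11,13,14,15,16,17,21,23,24,25,31,35,36,38,40,41

Square k = 1,…,21 (k and 43−k give the same square):
1²=1, 2²=4, 3²=9, 4²=16, 5²=25, 6²=36, 7²≡6, 8²≡21, 9²≡38, 10²≡14, 11²≡35, 12²≡15, 13²≡40, 14²≡24, 15²≡10, 16²≡41, 17²≡31, 18²≡23, 19²≡17, 20²≡13, 21²≡11 (mod 43).
So the quadratic residues mod 43 are {1, 4, 6, 9, 10, 11, 13, 14, 15, 16, 17, 21, 23, 24, 25, 31, 35, 36, 38, 40, 41}.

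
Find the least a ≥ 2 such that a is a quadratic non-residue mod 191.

(2/191) = +1, so 2 is a residue.
(3/191) = +1, so 3 is a residue.
(4/191) = +1, so 4 is a residue.
(5/191) = +1, so 5 is a residue.
(6/191) = +1, so 6 is a residue.
(7/191) = −1, so 7 is the smallest positive non-residue mod 191.

7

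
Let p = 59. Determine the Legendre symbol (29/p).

1

Euler's criterion: (29/59) ≡ 29^29 (mod 59).
29^2 ≡ 15 (mod 59)
29^4 ≡ 48 (mod 59)
29^8 ≡ 3 (mod 59)
29^16 ≡ 9 (mod 59)
29^29 = 29^(16+8+4+1) ≡ 1 (mod 59).
Result is 1, so (29/59) = 1.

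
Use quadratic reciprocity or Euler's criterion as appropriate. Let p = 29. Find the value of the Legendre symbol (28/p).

1

Euler's criterion: (28/29) ≡ 28^14 (mod 29).
28^2 ≡ 1 (mod 29)
28^4 ≡ 1 (mod 29)
28^8 ≡ 1 (mod 29)
28^14 = 28^(8+4+2) ≡ 1 (mod 29).
Result is 1, so (28/29) = 1.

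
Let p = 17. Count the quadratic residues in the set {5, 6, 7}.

(5/17) = -1 → non-residue.
(6/17) = -1 → non-residue.
(7/17) = -1 → non-residue.
Total quadratic residues among the 3: 0.

0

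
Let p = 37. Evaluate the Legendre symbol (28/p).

Pull out 2^2: since 37 ≡ 5 (mod 8), (2/37) = -1, so (2/37)^2 = +1.
Reciprocity: 7 ≡ 3 and 37 ≡ 1 (mod 4), so (7/37) = +(37/7).
Reduce top mod 7: now compute (2/7).
Pull out 2: since 7 ≡ 7 (mod 8), (2/7) = +1.
Reached (1/7) = 1. Collecting the sign flips along the way, the symbol is +1.

1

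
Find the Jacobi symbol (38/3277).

Pull out 2: since 3277 ≡ 5 (mod 8), (2/3277) = -1.
Reciprocity: 19 ≡ 3 and 3277 ≡ 1 (mod 4), so (19/3277) = +(3277/19).
Reduce top mod 19: now compute (9/19).
Reciprocity: 9 ≡ 1 and 19 ≡ 3 (mod 4), so (9/19) = +(19/9).
Reduce top mod 9: now compute (1/9).
Reached (1/9) = 1. Collecting the sign flips along the way, the symbol is -1.

-1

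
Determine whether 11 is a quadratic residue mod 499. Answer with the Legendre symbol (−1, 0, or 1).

-1

Euler's criterion: (11/499) ≡ 11^249 (mod 499).
11^2 ≡ 121 (mod 499)
11^4 ≡ 170 (mod 499)
11^8 ≡ 457 (mod 499)
11^16 ≡ 267 (mod 499)
11^32 ≡ 431 (mod 499)
11^64 ≡ 133 (mod 499)
11^128 ≡ 224 (mod 499)
11^249 = 11^(128+64+32+16+8+1) ≡ 498 (mod 499).
Result is 498 ≡ −1, so (11/499) = −1.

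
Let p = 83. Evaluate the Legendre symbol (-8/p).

1

First reduce: -8 ≡ 75 (mod 83).
Reciprocity: 75 ≡ 3 and 83 ≡ 3 (mod 4), so (75/83) = −(83/75).
Reduce top mod 75: now compute (8/75).
Pull out 2^3: since 75 ≡ 3 (mod 8), (2/75) = -1, so (2/75)^3 = -1.
Reached (1/75) = 1. Collecting the sign flips along the way, the symbol is +1.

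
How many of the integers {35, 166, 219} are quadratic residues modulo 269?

1

(35/269) = -1 → non-residue.
(166/269) = +1 → QR.
(219/269) = -1 → non-residue.
Total quadratic residues among the 3: 1.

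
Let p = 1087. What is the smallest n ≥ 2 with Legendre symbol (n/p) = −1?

3

(2/1087) = +1, so 2 is a residue.
(3/1087) = −1, so 3 is the smallest positive non-residue mod 1087.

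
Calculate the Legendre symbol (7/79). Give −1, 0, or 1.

-1

Reciprocity: 7 ≡ 3 and 79 ≡ 3 (mod 4), so (7/79) = −(79/7).
Reduce top mod 7: now compute (2/7).
Pull out 2: since 7 ≡ 7 (mod 8), (2/7) = +1.
Reached (1/7) = 1. Collecting the sign flips along the way, the symbol is -1.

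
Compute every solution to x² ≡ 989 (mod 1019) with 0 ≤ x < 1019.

Since 1019 ≡ 3 (mod 4), a square root of 989 is 989^((1019+1)/4) = 989^255 mod 1019.
Repeated squaring: 989^2≡900, 989^4≡914, 989^8≡835, 989^16≡229, 989^32≡472, 989^64≡642, 989^128≡488 (mod 1019).
989^255 = 989^(128+64+32+16+8+4+2+1) ≡ 78 (mod 1019).
Check: 78² = 6084 ≡ 989 (mod 1019). The two roots are 78 and 941.

78, 941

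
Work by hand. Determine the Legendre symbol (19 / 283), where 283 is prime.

-1

Reciprocity: 19 ≡ 3 and 283 ≡ 3 (mod 4), so (19/283) = −(283/19).
Reduce top mod 19: now compute (17/19).
Reciprocity: 17 ≡ 1 and 19 ≡ 3 (mod 4), so (17/19) = +(19/17).
Reduce top mod 17: now compute (2/17).
Pull out 2: since 17 ≡ 1 (mod 8), (2/17) = +1.
Reached (1/17) = 1. Collecting the sign flips along the way, the symbol is -1.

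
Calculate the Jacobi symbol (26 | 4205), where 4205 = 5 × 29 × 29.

1

Pull out 2: since 4205 ≡ 5 (mod 8), (2/4205) = -1.
Reciprocity: 13 ≡ 1 and 4205 ≡ 1 (mod 4), so (13/4205) = +(4205/13).
Reduce top mod 13: now compute (6/13).
Pull out 2: since 13 ≡ 5 (mod 8), (2/13) = -1.
Reciprocity: 3 ≡ 3 and 13 ≡ 1 (mod 4), so (3/13) = +(13/3).
Reduce top mod 3: now compute (1/3).
Reached (1/3) = 1. Collecting the sign flips along the way, the symbol is +1.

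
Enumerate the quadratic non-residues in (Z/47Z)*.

5 10 11 13 15 19 20 22 23 26 29 30 31 33 35 38 39 40 41 43 44 45 46

Square k = 1,…,23 (k and 47−k give the same square):
1²=1, 2²=4, 3²=9, 4²=16, 5²=25, 6²=36, 7²≡2, 8²≡17, 9²≡34, 10²≡6, 11²≡27, 12²≡3, 13²≡28, 14²≡8, 15²≡37, 16²≡21, 17²≡7, 18²≡42, 19²≡32, 20²≡24, 21²≡18, 22²≡14, 23²≡12 (mod 47).
The residues are {1, 2, 3, 4, 6, 7, 8, 9, 12, 14, 16, 17, 18, 21, 24, 25, 27, 28, 32, 34, 36, 37, 42}; the non-residues are the remaining 23 nonzero classes.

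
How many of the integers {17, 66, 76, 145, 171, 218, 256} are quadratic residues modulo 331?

4

(17/331) = +1 → QR.
(66/331) = -1 → non-residue.
(76/331) = +1 → QR.
(145/331) = -1 → non-residue.
(171/331) = +1 → QR.
(218/331) = -1 → non-residue.
(256/331) = +1 → QR.
Total quadratic residues among the 7: 4.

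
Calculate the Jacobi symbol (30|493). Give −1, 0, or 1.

Pull out 2: since 493 ≡ 5 (mod 8), (2/493) = -1.
Reciprocity: 15 ≡ 3 and 493 ≡ 1 (mod 4), so (15/493) = +(493/15).
Reduce top mod 15: now compute (13/15).
Reciprocity: 13 ≡ 1 and 15 ≡ 3 (mod 4), so (13/15) = +(15/13).
Reduce top mod 13: now compute (2/13).
Pull out 2: since 13 ≡ 5 (mod 8), (2/13) = -1.
Reached (1/13) = 1. Collecting the sign flips along the way, the symbol is +1.

1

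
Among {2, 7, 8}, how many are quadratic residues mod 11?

0

(2/11) = -1 → non-residue.
(7/11) = -1 → non-residue.
(8/11) = -1 → non-residue.
Total quadratic residues among the 3: 0.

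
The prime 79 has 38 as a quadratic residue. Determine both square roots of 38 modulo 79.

14, 65

Since 79 ≡ 3 (mod 4), a square root of 38 is 38^((79+1)/4) = 38^20 mod 79.
Repeated squaring: 38^2≡22, 38^4≡10, 38^8≡21, 38^16≡46 (mod 79).
38^20 = 38^(16+4) ≡ 65 (mod 79).
Check: 65² = 4225 ≡ 38 (mod 79). The two roots are 14 and 65.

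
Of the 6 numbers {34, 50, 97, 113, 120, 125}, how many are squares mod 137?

(34/137) = +1 → QR.
(50/137) = +1 → QR.
(97/137) = -1 → non-residue.
(113/137) = -1 → non-residue.
(120/137) = +1 → QR.
(125/137) = -1 → non-residue.
Total quadratic residues among the 6: 3.

3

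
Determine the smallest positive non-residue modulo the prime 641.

3

(2/641) = +1, so 2 is a residue.
(3/641) = −1, so 3 is the smallest positive non-residue mod 641.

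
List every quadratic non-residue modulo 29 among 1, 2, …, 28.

Square k = 1,…,14 (k and 29−k give the same square):
1²=1, 2²=4, 3²=9, 4²=16, 5²=25, 6²≡7, 7²≡20, 8²≡6, 9²≡23, 10²≡13, 11²≡5, 12²≡28, 13²≡24, 14²≡22 (mod 29).
The residues are {1, 4, 5, 6, 7, 9, 13, 16, 20, 22, 23, 24, 25, 28}; the non-residues are the remaining 14 nonzero classes.

2 3 8 10 11 12 14 15 17 18 19 21 26 27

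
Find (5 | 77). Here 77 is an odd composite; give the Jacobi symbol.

Reciprocity: 5 ≡ 1 and 77 ≡ 1 (mod 4), so (5/77) = +(77/5).
Reduce top mod 5: now compute (2/5).
Pull out 2: since 5 ≡ 5 (mod 8), (2/5) = -1.
Reached (1/5) = 1. Collecting the sign flips along the way, the symbol is -1.

-1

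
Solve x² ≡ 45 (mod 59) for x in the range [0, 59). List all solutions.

Since 59 ≡ 3 (mod 4), a square root of 45 is 45^((59+1)/4) = 45^15 mod 59.
Repeated squaring: 45^2≡19, 45^4≡7, 45^8≡49 (mod 59).
45^15 = 45^(8+4+2+1) ≡ 35 (mod 59).
Check: 35² = 1225 ≡ 45 (mod 59). The two roots are 24 and 35.

24, 35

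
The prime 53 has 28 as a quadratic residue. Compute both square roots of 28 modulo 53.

53 ≡ 1 (mod 4), so we find a root by search.
Trying successive values, 9² = 81 ≡ 28 (mod 53). The other root is 53 − 9 = 44.

9, 44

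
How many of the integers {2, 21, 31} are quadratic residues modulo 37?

(2/37) = -1 → non-residue.
(21/37) = +1 → QR.
(31/37) = -1 → non-residue.
Total quadratic residues among the 3: 1.

1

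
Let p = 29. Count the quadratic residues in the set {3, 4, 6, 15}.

2

(3/29) = -1 → non-residue.
(4/29) = +1 → QR.
(6/29) = +1 → QR.
(15/29) = -1 → non-residue.
Total quadratic residues among the 4: 2.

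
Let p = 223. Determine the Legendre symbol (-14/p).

Euler's criterion: (-14/223) ≡ 209^111 (mod 223).
209^2 ≡ 196 (mod 223)
209^4 ≡ 60 (mod 223)
209^8 ≡ 32 (mod 223)
209^16 ≡ 132 (mod 223)
209^32 ≡ 30 (mod 223)
209^64 ≡ 8 (mod 223)
209^111 = 209^(64+32+8+4+2+1) ≡ 222 (mod 223).
Result is 222 ≡ −1, so (-14/223) = −1.

-1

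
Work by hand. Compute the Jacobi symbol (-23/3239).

First reduce: -23 ≡ 3216 (mod 3239).
Pull out 2^4: since 3239 ≡ 7 (mod 8), (2/3239) = +1, so (2/3239)^4 = +1.
Reciprocity: 201 ≡ 1 and 3239 ≡ 3 (mod 4), so (201/3239) = +(3239/201).
Reduce top mod 201: now compute (23/201).
Reciprocity: 23 ≡ 3 and 201 ≡ 1 (mod 4), so (23/201) = +(201/23).
Reduce top mod 23: now compute (17/23).
Reciprocity: 17 ≡ 1 and 23 ≡ 3 (mod 4), so (17/23) = +(23/17).
Reduce top mod 17: now compute (6/17).
Pull out 2: since 17 ≡ 1 (mod 8), (2/17) = +1.
Reciprocity: 3 ≡ 3 and 17 ≡ 1 (mod 4), so (3/17) = +(17/3).
Reduce top mod 3: now compute (2/3).
Pull out 2: since 3 ≡ 3 (mod 8), (2/3) = -1.
Reached (1/3) = 1. Collecting the sign flips along the way, the symbol is -1.

-1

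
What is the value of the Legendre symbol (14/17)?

Pull out 2: since 17 ≡ 1 (mod 8), (2/17) = +1.
Reciprocity: 7 ≡ 3 and 17 ≡ 1 (mod 4), so (7/17) = +(17/7).
Reduce top mod 7: now compute (3/7).
Reciprocity: 3 ≡ 3 and 7 ≡ 3 (mod 4), so (3/7) = −(7/3).
Reduce top mod 3: now compute (1/3).
Reached (1/3) = 1. Collecting the sign flips along the way, the symbol is -1.

-1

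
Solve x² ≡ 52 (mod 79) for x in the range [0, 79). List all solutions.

17, 62

Since 79 ≡ 3 (mod 4), a square root of 52 is 52^((79+1)/4) = 52^20 mod 79.
Repeated squaring: 52^2≡18, 52^4≡8, 52^8≡64, 52^16≡67 (mod 79).
52^20 = 52^(16+4) ≡ 62 (mod 79).
Check: 62² = 3844 ≡ 52 (mod 79). The two roots are 17 and 62.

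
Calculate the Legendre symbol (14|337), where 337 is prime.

1

Pull out 2: since 337 ≡ 1 (mod 8), (2/337) = +1.
Reciprocity: 7 ≡ 3 and 337 ≡ 1 (mod 4), so (7/337) = +(337/7).
Reduce top mod 7: now compute (1/7).
Reached (1/7) = 1. Collecting the sign flips along the way, the symbol is +1.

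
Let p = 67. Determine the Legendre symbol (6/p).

Pull out 2: since 67 ≡ 3 (mod 8), (2/67) = -1.
Reciprocity: 3 ≡ 3 and 67 ≡ 3 (mod 4), so (3/67) = −(67/3).
Reduce top mod 3: now compute (1/3).
Reached (1/3) = 1. Collecting the sign flips along the way, the symbol is +1.

1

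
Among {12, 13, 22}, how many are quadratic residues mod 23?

2

(12/23) = +1 → QR.
(13/23) = +1 → QR.
(22/23) = -1 → non-residue.
Total quadratic residues among the 3: 2.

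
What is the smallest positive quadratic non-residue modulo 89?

(2/89) = +1, so 2 is a residue.
(3/89) = −1, so 3 is the smallest positive non-residue mod 89.

3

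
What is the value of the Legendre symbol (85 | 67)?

Euler's criterion: (85/67) ≡ 18^33 (mod 67).
18^2 ≡ 56 (mod 67)
18^4 ≡ 54 (mod 67)
18^8 ≡ 35 (mod 67)
18^16 ≡ 19 (mod 67)
18^32 ≡ 26 (mod 67)
18^33 = 18^(32+1) ≡ 66 (mod 67).
Result is 66 ≡ −1, so (85/67) = −1.

-1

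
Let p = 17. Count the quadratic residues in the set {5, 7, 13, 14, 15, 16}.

(5/17) = -1 → non-residue.
(7/17) = -1 → non-residue.
(13/17) = +1 → QR.
(14/17) = -1 → non-residue.
(15/17) = +1 → QR.
(16/17) = +1 → QR.
Total quadratic residues among the 6: 3.

3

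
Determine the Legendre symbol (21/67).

1

Euler's criterion: (21/67) ≡ 21^33 (mod 67).
21^2 ≡ 39 (mod 67)
21^4 ≡ 47 (mod 67)
21^8 ≡ 65 (mod 67)
21^16 ≡ 4 (mod 67)
21^32 ≡ 16 (mod 67)
21^33 = 21^(32+1) ≡ 1 (mod 67).
Result is 1, so (21/67) = 1.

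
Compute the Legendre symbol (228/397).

Pull out 2^2: since 397 ≡ 5 (mod 8), (2/397) = -1, so (2/397)^2 = +1.
Reciprocity: 57 ≡ 1 and 397 ≡ 1 (mod 4), so (57/397) = +(397/57).
Reduce top mod 57: now compute (55/57).
Reciprocity: 55 ≡ 3 and 57 ≡ 1 (mod 4), so (55/57) = +(57/55).
Reduce top mod 55: now compute (2/55).
Pull out 2: since 55 ≡ 7 (mod 8), (2/55) = +1.
Reached (1/55) = 1. Collecting the sign flips along the way, the symbol is +1.

1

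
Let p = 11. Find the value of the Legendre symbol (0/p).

Top reduces to 0: gcd > 1, so the symbol is 0.

0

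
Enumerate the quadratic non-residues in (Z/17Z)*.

Square k = 1,…,8 (k and 17−k give the same square):
1²=1, 2²=4, 3²=9, 4²=16, 5²≡8, 6²≡2, 7²≡15, 8²≡13 (mod 17).
The residues are {1, 2, 4, 8, 9, 13, 15, 16}; the non-residues are the remaining 8 nonzero classes.

3 5 6 7 10 11 12 14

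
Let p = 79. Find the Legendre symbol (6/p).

-1

Pull out 2: since 79 ≡ 7 (mod 8), (2/79) = +1.
Reciprocity: 3 ≡ 3 and 79 ≡ 3 (mod 4), so (3/79) = −(79/3).
Reduce top mod 3: now compute (1/3).
Reached (1/3) = 1. Collecting the sign flips along the way, the symbol is -1.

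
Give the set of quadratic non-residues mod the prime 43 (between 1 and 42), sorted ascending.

2, 3, 5, 7, 8, 12, 18, 19, 20, 22, 26, 27, 28, 29, 30, 32, 33, 34, 37, 39, 42

Square k = 1,…,21 (k and 43−k give the same square):
1²=1, 2²=4, 3²=9, 4²=16, 5²=25, 6²=36, 7²≡6, 8²≡21, 9²≡38, 10²≡14, 11²≡35, 12²≡15, 13²≡40, 14²≡24, 15²≡10, 16²≡41, 17²≡31, 18²≡23, 19²≡17, 20²≡13, 21²≡11 (mod 43).
The residues are {1, 4, 6, 9, 10, 11, 13, 14, 15, 16, 17, 21, 23, 24, 25, 31, 35, 36, 38, 40, 41}; the non-residues are the remaining 21 nonzero classes.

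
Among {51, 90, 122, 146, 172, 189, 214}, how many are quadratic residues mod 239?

3

(51/239) = +1 → QR.
(90/239) = +1 → QR.
(122/239) = +1 → QR.
(146/239) = -1 → non-residue.
(172/239) = -1 → non-residue.
(189/239) = -1 → non-residue.
(214/239) = -1 → non-residue.
Total quadratic residues among the 7: 3.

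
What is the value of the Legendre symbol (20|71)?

Euler's criterion: (20/71) ≡ 20^35 (mod 71).
20^2 ≡ 45 (mod 71)
20^4 ≡ 37 (mod 71)
20^8 ≡ 20 (mod 71)
20^16 ≡ 45 (mod 71)
20^32 ≡ 37 (mod 71)
20^35 = 20^(32+2+1) ≡ 1 (mod 71).
Result is 1, so (20/71) = 1.

1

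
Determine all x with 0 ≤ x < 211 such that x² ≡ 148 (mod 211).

88, 123

Since 211 ≡ 3 (mod 4), a square root of 148 is 148^((211+1)/4) = 148^53 mod 211.
Repeated squaring: 148^2≡171, 148^4≡123, 148^8≡148, 148^16≡171, 148^32≡123 (mod 211).
148^53 = 148^(32+16+4+1) ≡ 123 (mod 211).
Check: 123² = 15129 ≡ 148 (mod 211). The two roots are 88 and 123.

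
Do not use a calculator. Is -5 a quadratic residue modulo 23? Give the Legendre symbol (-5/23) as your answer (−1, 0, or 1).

Euler's criterion: (-5/23) ≡ 18^11 (mod 23).
18^2 ≡ 2 (mod 23)
18^4 ≡ 4 (mod 23)
18^8 ≡ 16 (mod 23)
18^11 = 18^(8+2+1) ≡ 1 (mod 23).
Result is 1, so (-5/23) = 1.

1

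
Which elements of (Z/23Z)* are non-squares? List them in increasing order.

Square k = 1,…,11 (k and 23−k give the same square):
1²=1, 2²=4, 3²=9, 4²=16, 5²≡2, 6²≡13, 7²≡3, 8²≡18, 9²≡12, 10²≡8, 11²≡6 (mod 23).
The residues are {1, 2, 3, 4, 6, 8, 9, 12, 13, 16, 18}; the non-residues are the remaining 11 nonzero classes.

5,7,10,11,14,15,17,19,20,21,22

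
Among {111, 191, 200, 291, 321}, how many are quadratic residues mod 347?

1

(111/347) = -1 → non-residue.
(191/347) = -1 → non-residue.
(200/347) = -1 → non-residue.
(291/347) = -1 → non-residue.
(321/347) = +1 → QR.
Total quadratic residues among the 5: 1.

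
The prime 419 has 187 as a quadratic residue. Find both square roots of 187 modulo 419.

38, 381

Since 419 ≡ 3 (mod 4), a square root of 187 is 187^((419+1)/4) = 187^105 mod 419.
Repeated squaring: 187^2≡192, 187^4≡411, 187^8≡64, 187^16≡325, 187^32≡37, 187^64≡112 (mod 419).
187^105 = 187^(64+32+8+1) ≡ 38 (mod 419).
Check: 38² = 1444 ≡ 187 (mod 419). The two roots are 38 and 381.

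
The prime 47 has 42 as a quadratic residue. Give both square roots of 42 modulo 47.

Since 47 ≡ 3 (mod 4), a square root of 42 is 42^((47+1)/4) = 42^12 mod 47.
Repeated squaring: 42^2≡25, 42^4≡14, 42^8≡8 (mod 47).
42^12 = 42^(8+4) ≡ 18 (mod 47).
Check: 18² = 324 ≡ 42 (mod 47). The two roots are 18 and 29.

18, 29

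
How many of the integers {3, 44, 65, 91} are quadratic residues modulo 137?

2

(3/137) = -1 → non-residue.
(44/137) = +1 → QR.
(65/137) = +1 → QR.
(91/137) = -1 → non-residue.
Total quadratic residues among the 4: 2.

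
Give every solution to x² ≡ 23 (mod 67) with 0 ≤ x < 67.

Since 67 ≡ 3 (mod 4), a square root of 23 is 23^((67+1)/4) = 23^17 mod 67.
Repeated squaring: 23^2≡60, 23^4≡49, 23^8≡56, 23^16≡54 (mod 67).
23^17 = 23^(16+1) ≡ 36 (mod 67).
Check: 36² = 1296 ≡ 23 (mod 67). The two roots are 31 and 36.

31, 36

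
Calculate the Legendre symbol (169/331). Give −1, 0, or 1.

Reciprocity: 169 ≡ 1 and 331 ≡ 3 (mod 4), so (169/331) = +(331/169).
Reduce top mod 169: now compute (162/169).
Pull out 2: since 169 ≡ 1 (mod 8), (2/169) = +1.
Reciprocity: 81 ≡ 1 and 169 ≡ 1 (mod 4), so (81/169) = +(169/81).
Reduce top mod 81: now compute (7/81).
Reciprocity: 7 ≡ 3 and 81 ≡ 1 (mod 4), so (7/81) = +(81/7).
Reduce top mod 7: now compute (4/7).
Pull out 2^2: since 7 ≡ 7 (mod 8), (2/7) = +1, so (2/7)^2 = +1.
Reached (1/7) = 1. Collecting the sign flips along the way, the symbol is +1.

1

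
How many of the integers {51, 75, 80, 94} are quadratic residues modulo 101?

1

(51/101) = -1 → non-residue.
(75/101) = -1 → non-residue.
(80/101) = +1 → QR.
(94/101) = -1 → non-residue.
Total quadratic residues among the 4: 1.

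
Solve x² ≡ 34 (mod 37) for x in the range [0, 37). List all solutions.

37 ≡ 1 (mod 4), so we find a root by search.
Trying successive values, 16² = 256 ≡ 34 (mod 37). The other root is 37 − 16 = 21.

16, 21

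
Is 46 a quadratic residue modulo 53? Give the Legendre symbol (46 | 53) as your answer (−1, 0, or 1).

Pull out 2: since 53 ≡ 5 (mod 8), (2/53) = -1.
Reciprocity: 23 ≡ 3 and 53 ≡ 1 (mod 4), so (23/53) = +(53/23).
Reduce top mod 23: now compute (7/23).
Reciprocity: 7 ≡ 3 and 23 ≡ 3 (mod 4), so (7/23) = −(23/7).
Reduce top mod 7: now compute (2/7).
Pull out 2: since 7 ≡ 7 (mod 8), (2/7) = +1.
Reached (1/7) = 1. Collecting the sign flips along the way, the symbol is +1.

1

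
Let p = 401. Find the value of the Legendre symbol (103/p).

Euler's criterion: (103/401) ≡ 103^200 (mod 401).
103^2 ≡ 183 (mod 401)
103^4 ≡ 206 (mod 401)
103^8 ≡ 331 (mod 401)
103^16 ≡ 88 (mod 401)
103^32 ≡ 125 (mod 401)
103^64 ≡ 387 (mod 401)
103^128 ≡ 196 (mod 401)
103^200 = 103^(128+64+8) ≡ 1 (mod 401).
Result is 1, so (103/401) = 1.

1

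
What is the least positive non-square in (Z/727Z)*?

3

(2/727) = +1, so 2 is a residue.
(3/727) = −1, so 3 is the smallest positive non-residue mod 727.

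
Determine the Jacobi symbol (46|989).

Pull out 2: since 989 ≡ 5 (mod 8), (2/989) = -1.
Reciprocity: 23 ≡ 3 and 989 ≡ 1 (mod 4), so (23/989) = +(989/23).
Reduce top mod 23: now compute (0/23).
Top reduces to 0: gcd > 1, so the symbol is 0.

0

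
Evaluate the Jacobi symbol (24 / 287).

Pull out 2^3: since 287 ≡ 7 (mod 8), (2/287) = +1, so (2/287)^3 = +1.
Reciprocity: 3 ≡ 3 and 287 ≡ 3 (mod 4), so (3/287) = −(287/3).
Reduce top mod 3: now compute (2/3).
Pull out 2: since 3 ≡ 3 (mod 8), (2/3) = -1.
Reached (1/3) = 1. Collecting the sign flips along the way, the symbol is +1.

1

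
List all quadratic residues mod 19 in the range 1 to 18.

Square k = 1,…,9 (k and 19−k give the same square):
1²=1, 2²=4, 3²=9, 4²=16, 5²≡6, 6²≡17, 7²≡11, 8²≡7, 9²≡5 (mod 19).
So the quadratic residues mod 19 are {1, 4, 5, 6, 7, 9, 11, 16, 17}.

1, 4, 5, 6, 7, 9, 11, 16, 17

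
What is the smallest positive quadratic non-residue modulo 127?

(2/127) = +1, so 2 is a residue.
(3/127) = −1, so 3 is the smallest positive non-residue mod 127.

3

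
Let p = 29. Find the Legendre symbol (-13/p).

Euler's criterion: (-13/29) ≡ 16^14 (mod 29).
16^2 ≡ 24 (mod 29)
16^4 ≡ 25 (mod 29)
16^8 ≡ 16 (mod 29)
16^14 = 16^(8+4+2) ≡ 1 (mod 29).
Result is 1, so (-13/29) = 1.

1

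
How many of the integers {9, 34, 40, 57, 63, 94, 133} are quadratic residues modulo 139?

4

(9/139) = +1 → QR.
(34/139) = +1 → QR.
(40/139) = -1 → non-residue.
(57/139) = +1 → QR.
(63/139) = +1 → QR.
(94/139) = -1 → non-residue.
(133/139) = -1 → non-residue.
Total quadratic residues among the 7: 4.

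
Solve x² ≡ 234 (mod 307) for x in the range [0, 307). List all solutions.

65, 242

Since 307 ≡ 3 (mod 4), a square root of 234 is 234^((307+1)/4) = 234^77 mod 307.
Repeated squaring: 234^2≡110, 234^4≡127, 234^8≡165, 234^16≡209, 234^32≡87, 234^64≡201 (mod 307).
234^77 = 234^(64+8+4+1) ≡ 65 (mod 307).
Check: 65² = 4225 ≡ 234 (mod 307). The two roots are 65 and 242.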